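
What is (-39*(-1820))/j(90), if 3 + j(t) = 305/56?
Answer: 3974880/137 ≈ 29014.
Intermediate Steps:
j(t) = 137/56 (j(t) = -3 + 305/56 = 137/56)
(-39*(-1820))/j(90) = (-39*(-1820))/(137/56) = 70980*(56/137) = 3974880/137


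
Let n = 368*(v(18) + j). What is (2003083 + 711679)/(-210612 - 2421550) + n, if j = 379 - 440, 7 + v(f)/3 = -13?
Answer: -58603812149/1316081 ≈ -44529.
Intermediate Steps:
v(f) = -60 (v(f) = -21 + 3*(-13) = -21 - 39 = -60)
j = -61
n = -44528 (n = 368*(-60 - 61) = 368*(-121) = -44528)
(2003083 + 711679)/(-210612 - 2421550) + n = (2003083 + 711679)/(-210612 - 2421550) - 44528 = 2714762/(-2632162) - 44528 = 2714762*(-1/2632162) - 44528 = -1357381/1316081 - 44528 = -58603812149/1316081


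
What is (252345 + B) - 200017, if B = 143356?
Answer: 195684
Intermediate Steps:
(252345 + B) - 200017 = (252345 + 143356) - 200017 = 395701 - 200017 = 195684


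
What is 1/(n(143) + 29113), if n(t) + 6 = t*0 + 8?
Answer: 1/29115 ≈ 3.4347e-5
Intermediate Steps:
n(t) = 2 (n(t) = -6 + (t*0 + 8) = -6 + (0 + 8) = -6 + 8 = 2)
1/(n(143) + 29113) = 1/(2 + 29113) = 1/29115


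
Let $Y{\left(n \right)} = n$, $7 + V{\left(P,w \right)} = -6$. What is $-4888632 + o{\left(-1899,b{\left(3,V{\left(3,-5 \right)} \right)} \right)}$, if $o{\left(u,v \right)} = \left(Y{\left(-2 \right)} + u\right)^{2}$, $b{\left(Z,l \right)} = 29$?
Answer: $-1274831$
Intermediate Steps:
$V{\left(P,w \right)} = -13$ ($V{\left(P,w \right)} = -7 - 6 = -13$)
$o{\left(u,v \right)} = \left(-2 + u\right)^{2}$
$-4888632 + o{\left(-1899,b{\left(3,V{\left(3,-5 \right)} \right)} \right)} = -4888632 + \left(-2 - 1899\right)^{2} = -4888632 + \left(-1901\right)^{2} = -4888632 + 3613801 = -1274831$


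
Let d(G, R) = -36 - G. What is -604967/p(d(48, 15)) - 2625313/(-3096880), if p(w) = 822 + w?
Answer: -935786360983/1142748720 ≈ -818.89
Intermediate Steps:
-604967/p(d(48, 15)) - 2625313/(-3096880) = -604967/(822 + (-36 - 1*48)) - 2625313/(-3096880) = -604967/(822 + (-36 - 48)) - 2625313*(-1/3096880) = -604967/(822 - 84) + 2625313/3096880 = -604967/738 + 2625313/3096880 = -935786360983/1142748720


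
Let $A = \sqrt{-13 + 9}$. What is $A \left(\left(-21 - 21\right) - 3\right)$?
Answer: $- 90 i \approx - 90.0 i$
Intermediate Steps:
$A = 2 i$ ($A = \sqrt{-4} = 2 i \approx 2.0 i$)
$A \left(\left(-21 - 21\right) - 3\right) = 2 i \left(\left(-21 - 21\right) - 3\right) = 2 i \left(-42 - 3\right) = 2 i \left(-45\right) = - 90 i$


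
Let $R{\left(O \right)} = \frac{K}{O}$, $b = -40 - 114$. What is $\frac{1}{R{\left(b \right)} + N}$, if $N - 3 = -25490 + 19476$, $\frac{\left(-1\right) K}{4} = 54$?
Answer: $- \frac{77}{462739} \approx -0.0001664$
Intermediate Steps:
$K = -216$ ($K = \left(-4\right) 54 = -216$)
$b = -154$
$R{\left(O \right)} = - \frac{216}{O}$
$N = -6011$ ($N = 3 + \left(-25490 + 19476\right) = 3 - 6014 = -6011$)
$\frac{1}{R{\left(b \right)} + N} = \frac{1}{- \frac{216}{-154} - 6011} = \frac{1}{\left(-216\right) \left(- \frac{1}{154}\right) - 6011} = \frac{1}{\frac{108}{77} - 6011} = \frac{1}{- \frac{462739}{77}} = - \frac{77}{462739}$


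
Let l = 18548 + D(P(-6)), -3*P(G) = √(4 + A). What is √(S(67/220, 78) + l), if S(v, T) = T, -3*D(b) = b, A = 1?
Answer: √(167634 + √5)/3 ≈ 136.48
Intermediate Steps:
P(G) = -√5/3 (P(G) = -√(4 + 1)/3 = -√5/3)
D(b) = -b/3
l = 18548 + √5/9 (l = 18548 - (-1)*√5/9 = 18548 + √5/9 ≈ 18548.)
√(S(67/220, 78) + l) = √(78 + (18548 + √5/9)) = √(18626 + √5/9)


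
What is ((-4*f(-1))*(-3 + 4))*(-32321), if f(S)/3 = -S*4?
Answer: 1551408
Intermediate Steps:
f(S) = -12*S (f(S) = 3*(-S*4) = 3*(-4*S) = -12*S)
((-4*f(-1))*(-3 + 4))*(-32321) = ((-(-48)*(-1))*(-3 + 4))*(-32321) = (-4*12*1)*(-32321) = -48*1*(-32321) = -48*(-32321) = 1551408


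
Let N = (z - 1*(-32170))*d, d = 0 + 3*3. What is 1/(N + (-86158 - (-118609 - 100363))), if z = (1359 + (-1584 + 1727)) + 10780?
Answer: 1/532882 ≈ 1.8766e-6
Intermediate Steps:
d = 9 (d = 0 + 9 = 9)
z = 12282 (z = (1359 + 143) + 10780 = 1502 + 10780 = 12282)
N = 400068 (N = (12282 - 1*(-32170))*9 = (12282 + 32170)*9 = 44452*9 = 400068)
1/(N + (-86158 - (-118609 - 100363))) = 1/(400068 + (-86158 - (-118609 - 100363))) = 1/(400068 + (-86158 - 1*(-218972))) = 1/(400068 + (-86158 + 218972)) = 1/(400068 + 132814) = 1/532882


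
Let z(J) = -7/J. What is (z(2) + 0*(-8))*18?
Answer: -63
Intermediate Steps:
(z(2) + 0*(-8))*18 = (-7/2 + 0*(-8))*18 = (-7*1/2 + 0)*18 = (-7/2 + 0)*18 = -7/2*18 = -63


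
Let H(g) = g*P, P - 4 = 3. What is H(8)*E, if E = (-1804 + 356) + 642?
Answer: -45136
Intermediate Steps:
P = 7 (P = 4 + 3 = 7)
E = -806 (E = -1448 + 642 = -806)
H(g) = 7*g (H(g) = g*7 = 7*g)
H(8)*E = (7*8)*(-806) = 56*(-806) = -45136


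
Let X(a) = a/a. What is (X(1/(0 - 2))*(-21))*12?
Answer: -252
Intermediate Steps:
X(a) = 1
(X(1/(0 - 2))*(-21))*12 = (1*(-21))*12 = -21*12 = -252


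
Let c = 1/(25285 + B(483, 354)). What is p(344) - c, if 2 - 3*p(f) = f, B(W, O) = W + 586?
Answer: -3004357/26354 ≈ -114.00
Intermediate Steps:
B(W, O) = 586 + W
p(f) = 2/3 - f/3
c = 1/26354 (c = 1/(25285 + (586 + 483)) = 1/(25285 + 1069) = 1/26354 ≈ 3.7945e-5)
p(344) - c = (2/3 - 1/3*344) - 1*1/26354 = (2/3 - 344/3) - 1/26354 = -114 - 1/26354 = -3004357/26354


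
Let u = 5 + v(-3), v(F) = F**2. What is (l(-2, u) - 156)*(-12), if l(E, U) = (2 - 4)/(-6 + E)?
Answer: 1869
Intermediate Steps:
u = 14 (u = 5 + (-3)**2 = 5 + 9 = 14)
l(E, U) = -2/(-6 + E)
(l(-2, u) - 156)*(-12) = (-2/(-6 - 2) - 156)*(-12) = (-2/(-8) - 156)*(-12) = (-2*(-1/8) - 156)*(-12) = (1/4 - 156)*(-12) = -623/4*(-12) = 1869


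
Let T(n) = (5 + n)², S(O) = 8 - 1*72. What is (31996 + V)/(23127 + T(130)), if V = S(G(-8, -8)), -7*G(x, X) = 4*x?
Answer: 2661/3446 ≈ 0.77220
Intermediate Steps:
G(x, X) = -4*x/7
S(O) = -64 (S(O) = 8 - 72 = -64)
V = -64
(31996 + V)/(23127 + T(130)) = (31996 - 64)/(23127 + (5 + 130)²) = 31932/(23127 + 135²) = 31932/(23127 + 18225) = 31932/41352 = 31932*(1/41352) = 2661/3446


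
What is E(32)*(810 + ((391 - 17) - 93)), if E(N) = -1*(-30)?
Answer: 32730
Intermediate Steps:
E(N) = 30
E(32)*(810 + ((391 - 17) - 93)) = 30*(810 + ((391 - 17) - 93)) = 30*(810 + (374 - 93)) = 30*(810 + 281) = 30*1091 = 32730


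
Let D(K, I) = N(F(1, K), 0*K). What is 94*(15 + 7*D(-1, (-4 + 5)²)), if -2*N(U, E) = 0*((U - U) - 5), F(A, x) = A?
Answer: 1410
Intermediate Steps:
N(U, E) = 0 (N(U, E) = -0*((U - U) - 5) = -0*(0 - 5) = -0*(-5) = -½*0 = 0)
D(K, I) = 0
94*(15 + 7*D(-1, (-4 + 5)²)) = 94*(15 + 7*0) = 94*(15 + 0) = 94*15 = 1410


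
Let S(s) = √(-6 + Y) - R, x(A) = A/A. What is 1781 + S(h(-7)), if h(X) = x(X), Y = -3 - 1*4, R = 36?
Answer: 1745 + I*√13 ≈ 1745.0 + 3.6056*I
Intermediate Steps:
Y = -7 (Y = -3 - 4 = -7)
x(A) = 1
h(X) = 1
S(s) = -36 + I*√13 (S(s) = √(-6 - 7) - 1*36 = √(-13) - 36 = I*√13 - 36 = -36 + I*√13)
1781 + S(h(-7)) = 1781 + (-36 + I*√13) = 1745 + I*√13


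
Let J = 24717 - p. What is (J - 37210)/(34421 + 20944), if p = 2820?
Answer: -15313/55365 ≈ -0.27658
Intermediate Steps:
J = 21897 (J = 24717 - 1*2820 = 24717 - 2820 = 21897)
(J - 37210)/(34421 + 20944) = (21897 - 37210)/(34421 + 20944) = -15313/55365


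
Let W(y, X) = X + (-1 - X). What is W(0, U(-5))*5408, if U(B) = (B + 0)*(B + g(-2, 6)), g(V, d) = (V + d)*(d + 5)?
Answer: -5408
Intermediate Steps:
g(V, d) = (5 + d)*(V + d) (g(V, d) = (V + d)*(5 + d) = (5 + d)*(V + d))
U(B) = B*(44 + B) (U(B) = (B + 0)*(B + (6² + 5*(-2) + 5*6 - 2*6)) = B*(B + (36 - 10 + 30 - 12)) = B*(B + 44) = B*(44 + B))
W(y, X) = -1
W(0, U(-5))*5408 = -1*5408 = -5408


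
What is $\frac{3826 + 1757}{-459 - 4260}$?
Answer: $- \frac{1861}{1573} \approx -1.1831$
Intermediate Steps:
$\frac{3826 + 1757}{-459 - 4260} = \frac{5583}{-4719} = 5583 \left(- \frac{1}{4719}\right) = - \frac{1861}{1573}$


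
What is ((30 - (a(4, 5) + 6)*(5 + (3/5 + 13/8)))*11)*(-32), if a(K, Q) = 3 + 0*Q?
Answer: 61644/5 ≈ 12329.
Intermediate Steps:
a(K, Q) = 3 (a(K, Q) = 3 + 0 = 3)
((30 - (a(4, 5) + 6)*(5 + (3/5 + 13/8)))*11)*(-32) = ((30 - (3 + 6)*(5 + (3/5 + 13/8)))*11)*(-32) = ((30 - 9*(5 + (3*(⅕) + 13*(⅛))))*11)*(-32) = ((30 - 9*(5 + (⅗ + 13/8)))*11)*(-32) = ((30 - 9*(5 + 89/40))*11)*(-32) = ((30 - 9*289/40)*11)*(-32) = ((30 - 1*2601/40)*11)*(-32) = ((30 - 2601/40)*11)*(-32) = -1401/40*11*(-32) = -15411/40*(-32) = 61644/5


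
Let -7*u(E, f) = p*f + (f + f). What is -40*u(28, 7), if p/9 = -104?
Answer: -37360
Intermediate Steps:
p = -936 (p = 9*(-104) = -936)
u(E, f) = 934*f/7 (u(E, f) = -(-936*f + (f + f))/7 = -(-936*f + 2*f)/7 = -(-934)*f/7 = 934*f/7)
-40*u(28, 7) = -37360*7/7 = -40*934 = -37360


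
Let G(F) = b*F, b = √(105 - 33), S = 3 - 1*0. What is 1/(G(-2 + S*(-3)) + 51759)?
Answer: 5751/297665041 + 22*√2/892995123 ≈ 1.9355e-5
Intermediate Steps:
S = 3 (S = 3 + 0 = 3)
b = 6*√2 (b = √72 = 6*√2 ≈ 8.4853)
G(F) = 6*F*√2 (G(F) = (6*√2)*F = 6*F*√2)
1/(G(-2 + S*(-3)) + 51759) = 1/(6*(-2 + 3*(-3))*√2 + 51759) = 1/(6*(-2 - 9)*√2 + 51759) = 1/(6*(-11)*√2 + 51759) = 1/(-66*√2 + 51759) = 1/(51759 - 66*√2)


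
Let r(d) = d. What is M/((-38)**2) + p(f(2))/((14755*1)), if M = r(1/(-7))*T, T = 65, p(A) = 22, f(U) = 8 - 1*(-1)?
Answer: -736699/149143540 ≈ -0.0049395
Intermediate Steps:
f(U) = 9 (f(U) = 8 + 1 = 9)
M = -65/7 (M = 65/(-7) = -1/7*65 = -65/7 ≈ -9.2857)
M/((-38)**2) + p(f(2))/((14755*1)) = -65/(7*((-38)**2)) + 22/((14755*1)) = -65/7/1444 + 22/14755 = -65/7*1/1444 + 22*(1/14755) = -65/10108 + 22/14755 = -736699/149143540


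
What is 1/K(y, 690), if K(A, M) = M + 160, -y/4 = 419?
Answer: 1/850 ≈ 0.0011765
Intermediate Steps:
y = -1676 (y = -4*419 = -1676)
K(A, M) = 160 + M
1/K(y, 690) = 1/(160 + 690) = 1/850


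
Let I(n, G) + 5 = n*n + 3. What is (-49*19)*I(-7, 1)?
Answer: -43757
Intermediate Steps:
I(n, G) = -2 + n² (I(n, G) = -5 + (n*n + 3) = -5 + (n² + 3) = -5 + (3 + n²) = -2 + n²)
(-49*19)*I(-7, 1) = (-49*19)*(-2 + (-7)²) = -931*(-2 + 49) = -931*47 = -43757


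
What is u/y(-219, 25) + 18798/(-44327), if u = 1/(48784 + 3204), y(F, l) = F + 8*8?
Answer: -151476960047/357193171780 ≈ -0.42408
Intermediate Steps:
y(F, l) = 64 + F (y(F, l) = F + 64 = 64 + F)
u = 1/51988 ≈ 1.9235e-5
u/y(-219, 25) + 18798/(-44327) = 1/(51988*(64 - 219)) + 18798/(-44327) = (1/51988)/(-155) + 18798*(-1/44327) = (1/51988)*(-1/155) - 18798/44327 = -1/8058140 - 18798/44327 = -151476960047/357193171780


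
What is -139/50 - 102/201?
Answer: -11013/3350 ≈ -3.2875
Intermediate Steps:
-139/50 - 102/201 = -139*1/50 - 102*1/201 = -139/50 - 34/67 = -11013/3350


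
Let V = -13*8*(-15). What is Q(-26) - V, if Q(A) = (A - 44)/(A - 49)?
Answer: -23386/15 ≈ -1559.1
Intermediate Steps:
Q(A) = (-44 + A)/(-49 + A)
V = 1560 (V = -104*(-15) = 1560)
Q(-26) - V = (-44 - 26)/(-49 - 26) - 1*1560 = -70/(-75) - 1560 = -1/75*(-70) - 1560 = 14/15 - 1560 = -23386/15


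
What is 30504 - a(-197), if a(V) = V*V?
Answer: -8305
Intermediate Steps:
a(V) = V**2
30504 - a(-197) = 30504 - 1*(-197)**2 = 30504 - 1*38809 = 30504 - 38809 = -8305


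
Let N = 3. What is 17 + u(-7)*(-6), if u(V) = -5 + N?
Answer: 29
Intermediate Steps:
u(V) = -2 (u(V) = -5 + 3 = -2)
17 + u(-7)*(-6) = 17 - 2*(-6) = 17 + 12 = 29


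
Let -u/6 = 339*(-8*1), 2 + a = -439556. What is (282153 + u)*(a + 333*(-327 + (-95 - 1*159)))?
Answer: -188912276175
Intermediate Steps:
a = -439558 (a = -2 - 439556 = -439558)
u = 16272 (u = -2034*(-8*1) = -2034*(-8) = -6*(-2712) = 16272)
(282153 + u)*(a + 333*(-327 + (-95 - 1*159))) = (282153 + 16272)*(-439558 + 333*(-327 + (-95 - 1*159))) = 298425*(-439558 + 333*(-327 + (-95 - 159))) = 298425*(-439558 + 333*(-327 - 254)) = 298425*(-439558 + 333*(-581)) = 298425*(-439558 - 193473) = 298425*(-633031) = -188912276175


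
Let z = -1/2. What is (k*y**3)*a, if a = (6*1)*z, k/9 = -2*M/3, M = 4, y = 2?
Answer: 576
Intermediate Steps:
z = -1/2 (z = -1*1/2 = -1/2 ≈ -0.50000)
k = -24 (k = 9*(-2*4/3) = 9*(-8*1/3) = 9*(-8/3) = -24)
a = -3 (a = (6*1)*(-1/2) = 6*(-1/2) = -3)
(k*y**3)*a = -24*2**3*(-3) = -24*8*(-3) = -192*(-3) = 576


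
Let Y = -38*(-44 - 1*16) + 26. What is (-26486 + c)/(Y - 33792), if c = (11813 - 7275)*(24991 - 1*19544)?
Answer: -12346000/15743 ≈ -784.22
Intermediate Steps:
Y = 2306 (Y = -38*(-44 - 16) + 26 = -38*(-60) + 26 = 2280 + 26 = 2306)
c = 24718486 (c = 4538*(24991 - 19544) = 4538*5447 = 24718486)
(-26486 + c)/(Y - 33792) = (-26486 + 24718486)/(2306 - 33792) = 24692000/(-31486) = 24692000*(-1/31486) = -12346000/15743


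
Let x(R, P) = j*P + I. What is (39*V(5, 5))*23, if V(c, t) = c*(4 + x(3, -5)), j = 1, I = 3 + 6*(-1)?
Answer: -17940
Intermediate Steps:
I = -3 (I = 3 - 6 = -3)
x(R, P) = -3 + P (x(R, P) = 1*P - 3 = P - 3 = -3 + P)
V(c, t) = -4*c (V(c, t) = c*(4 + (-3 - 5)) = c*(4 - 8) = c*(-4) = -4*c)
(39*V(5, 5))*23 = (39*(-4*5))*23 = (39*(-20))*23 = -780*23 = -17940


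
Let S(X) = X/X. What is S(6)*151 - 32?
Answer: 119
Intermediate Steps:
S(X) = 1
S(6)*151 - 32 = 1*151 - 32 = 151 - 32 = 119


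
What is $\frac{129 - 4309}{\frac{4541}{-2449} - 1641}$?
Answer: $\frac{1023682}{402335} \approx 2.5444$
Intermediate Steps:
$\frac{129 - 4309}{\frac{4541}{-2449} - 1641} = - \frac{4180}{4541 \left(- \frac{1}{2449}\right) - 1641} = - \frac{4180}{- \frac{4541}{2449} - 1641} = - \frac{4180}{- \frac{4023350}{2449}} = \left(-4180\right) \left(- \frac{2449}{4023350}\right) = \frac{1023682}{402335}$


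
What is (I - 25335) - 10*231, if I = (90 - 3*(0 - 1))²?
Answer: -18996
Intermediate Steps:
I = 8649 (I = (90 - 3*(-1))² = (90 + 3)² = 93² = 8649)
(I - 25335) - 10*231 = (8649 - 25335) - 10*231 = -16686 - 2310 = -18996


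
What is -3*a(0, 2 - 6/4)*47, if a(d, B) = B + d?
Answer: -141/2 ≈ -70.500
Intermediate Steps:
-3*a(0, 2 - 6/4)*47 = -3*((2 - 6/4) + 0)*47 = -3*((2 - 1*3/2) + 0)*47 = -3*((2 - 3/2) + 0)*47 = -3*(½ + 0)*47 = -3*½*47 = -3/2*47 = -141/2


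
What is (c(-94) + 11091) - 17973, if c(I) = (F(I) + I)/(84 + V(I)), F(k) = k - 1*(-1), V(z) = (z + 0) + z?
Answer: -715541/104 ≈ -6880.2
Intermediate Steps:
V(z) = 2*z (V(z) = z + z = 2*z)
F(k) = 1 + k (F(k) = k + 1 = 1 + k)
c(I) = (1 + 2*I)/(84 + 2*I) (c(I) = ((1 + I) + I)/(84 + 2*I) = (1 + 2*I)/(84 + 2*I))
(c(-94) + 11091) - 17973 = ((½ - 94)/(42 - 94) + 11091) - 17973 = (-187/2/(-52) + 11091) - 17973 = (-1/52*(-187/2) + 11091) - 17973 = (187/104 + 11091) - 17973 = 1153651/104 - 17973 = -715541/104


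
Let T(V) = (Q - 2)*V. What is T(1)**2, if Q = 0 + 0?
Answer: 4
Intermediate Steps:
Q = 0
T(V) = -2*V (T(V) = (0 - 2)*V = -2*V)
T(1)**2 = (-2*1)**2 = (-2)**2 = 4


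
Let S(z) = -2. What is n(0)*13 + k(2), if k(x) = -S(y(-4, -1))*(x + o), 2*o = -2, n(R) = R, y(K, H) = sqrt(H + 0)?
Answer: 2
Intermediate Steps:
y(K, H) = sqrt(H)
o = -1 (o = (1/2)*(-2) = -1)
k(x) = -2 + 2*x (k(x) = -(-2)*(x - 1) = -(-2)*(-1 + x) = -(2 - 2*x) = -2 + 2*x)
n(0)*13 + k(2) = 0*13 + (-2 + 2*2) = 0 + (-2 + 4) = 0 + 2 = 2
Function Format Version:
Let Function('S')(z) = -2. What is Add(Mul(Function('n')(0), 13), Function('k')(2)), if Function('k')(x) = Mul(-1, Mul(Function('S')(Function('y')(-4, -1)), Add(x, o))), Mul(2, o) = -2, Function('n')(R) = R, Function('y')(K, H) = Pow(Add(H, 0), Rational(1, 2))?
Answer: 2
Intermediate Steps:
Function('y')(K, H) = Pow(H, Rational(1, 2))
o = -1 (o = Mul(Rational(1, 2), -2) = -1)
Function('k')(x) = Add(-2, Mul(2, x)) (Function('k')(x) = Mul(-1, Mul(-2, Add(x, -1))) = Mul(-1, Mul(-2, Add(-1, x))) = Mul(-1, Add(2, Mul(-2, x))) = Add(-2, Mul(2, x)))
Add(Mul(Function('n')(0), 13), Function('k')(2)) = Add(Mul(0, 13), Add(-2, Mul(2, 2))) = Add(0, Add(-2, 4)) = Add(0, 2) = 2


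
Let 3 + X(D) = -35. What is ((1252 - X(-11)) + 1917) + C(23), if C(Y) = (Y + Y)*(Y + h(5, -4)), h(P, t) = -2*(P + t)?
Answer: 4173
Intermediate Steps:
h(P, t) = -2*P - 2*t
X(D) = -38 (X(D) = -3 - 35 = -38)
C(Y) = 2*Y*(-2 + Y) (C(Y) = (Y + Y)*(Y + (-2*5 - 2*(-4))) = (2*Y)*(Y + (-10 + 8)) = (2*Y)*(Y - 2) = (2*Y)*(-2 + Y) = 2*Y*(-2 + Y))
((1252 - X(-11)) + 1917) + C(23) = ((1252 - 1*(-38)) + 1917) + 2*23*(-2 + 23) = ((1252 + 38) + 1917) + 2*23*21 = (1290 + 1917) + 966 = 3207 + 966 = 4173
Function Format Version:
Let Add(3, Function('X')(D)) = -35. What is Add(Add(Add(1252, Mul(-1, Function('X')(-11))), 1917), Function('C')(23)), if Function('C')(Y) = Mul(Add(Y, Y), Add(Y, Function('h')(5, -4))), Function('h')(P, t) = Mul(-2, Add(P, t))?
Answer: 4173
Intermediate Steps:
Function('h')(P, t) = Add(Mul(-2, P), Mul(-2, t))
Function('X')(D) = -38 (Function('X')(D) = Add(-3, -35) = -38)
Function('C')(Y) = Mul(2, Y, Add(-2, Y)) (Function('C')(Y) = Mul(Add(Y, Y), Add(Y, Add(Mul(-2, 5), Mul(-2, -4)))) = Mul(Mul(2, Y), Add(Y, Add(-10, 8))) = Mul(Mul(2, Y), Add(Y, -2)) = Mul(Mul(2, Y), Add(-2, Y)) = Mul(2, Y, Add(-2, Y)))
Add(Add(Add(1252, Mul(-1, Function('X')(-11))), 1917), Function('C')(23)) = Add(Add(Add(1252, Mul(-1, -38)), 1917), Mul(2, 23, Add(-2, 23))) = Add(Add(Add(1252, 38), 1917), Mul(2, 23, 21)) = Add(Add(1290, 1917), 966) = Add(3207, 966) = 4173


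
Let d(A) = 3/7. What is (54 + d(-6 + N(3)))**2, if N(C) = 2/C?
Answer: 145161/49 ≈ 2962.5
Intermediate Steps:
d(A) = 3/7 (d(A) = 3*(1/7) = 3/7)
(54 + d(-6 + N(3)))**2 = (54 + 3/7)**2 = (381/7)**2 = 145161/49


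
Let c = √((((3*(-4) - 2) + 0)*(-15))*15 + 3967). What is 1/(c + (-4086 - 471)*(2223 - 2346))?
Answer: 560511/314172574004 - √7117/314172574004 ≈ 1.7838e-6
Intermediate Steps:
c = √7117 (c = √((((-12 - 2) + 0)*(-15))*15 + 3967) = √(((-14 + 0)*(-15))*15 + 3967) = √(-14*(-15)*15 + 3967) = √(210*15 + 3967) = √(3150 + 3967) = √7117 ≈ 84.362)
1/(c + (-4086 - 471)*(2223 - 2346)) = 1/(√7117 + (-4086 - 471)*(2223 - 2346)) = 1/(√7117 - 4557*(-123)) = 1/(√7117 + 560511) = 1/(560511 + √7117)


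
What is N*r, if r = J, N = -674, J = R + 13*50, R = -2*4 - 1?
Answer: -432034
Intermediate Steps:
R = -9 (R = -8 - 1 = -9)
J = 641 (J = -9 + 13*50 = -9 + 650 = 641)
r = 641
N*r = -674*641 = -432034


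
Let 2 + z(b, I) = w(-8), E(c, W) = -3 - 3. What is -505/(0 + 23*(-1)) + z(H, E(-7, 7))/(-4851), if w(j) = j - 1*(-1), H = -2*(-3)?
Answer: 272218/12397 ≈ 21.958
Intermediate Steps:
H = 6
E(c, W) = -6
w(j) = 1 + j (w(j) = j + 1 = 1 + j)
z(b, I) = -9 (z(b, I) = -2 + (1 - 8) = -2 - 7 = -9)
-505/(0 + 23*(-1)) + z(H, E(-7, 7))/(-4851) = -505/(0 + 23*(-1)) - 9/(-4851) = -505/(0 - 23) - 9*(-1/4851) = -505/(-23) + 1/539 = -505*(-1/23) + 1/539 = 505/23 + 1/539 = 272218/12397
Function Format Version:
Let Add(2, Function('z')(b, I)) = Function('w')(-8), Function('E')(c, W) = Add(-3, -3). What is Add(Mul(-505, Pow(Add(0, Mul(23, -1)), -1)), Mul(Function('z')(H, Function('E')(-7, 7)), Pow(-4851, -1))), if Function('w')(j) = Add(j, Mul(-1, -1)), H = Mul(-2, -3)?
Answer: Rational(272218, 12397) ≈ 21.958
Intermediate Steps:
H = 6
Function('E')(c, W) = -6
Function('w')(j) = Add(1, j) (Function('w')(j) = Add(j, 1) = Add(1, j))
Function('z')(b, I) = -9 (Function('z')(b, I) = Add(-2, Add(1, -8)) = Add(-2, -7) = -9)
Add(Mul(-505, Pow(Add(0, Mul(23, -1)), -1)), Mul(Function('z')(H, Function('E')(-7, 7)), Pow(-4851, -1))) = Add(Mul(-505, Pow(Add(0, Mul(23, -1)), -1)), Mul(-9, Pow(-4851, -1))) = Add(Mul(-505, Pow(Add(0, -23), -1)), Mul(-9, Rational(-1, 4851))) = Add(Mul(-505, Pow(-23, -1)), Rational(1, 539)) = Add(Mul(-505, Rational(-1, 23)), Rational(1, 539)) = Add(Rational(505, 23), Rational(1, 539)) = Rational(272218, 12397)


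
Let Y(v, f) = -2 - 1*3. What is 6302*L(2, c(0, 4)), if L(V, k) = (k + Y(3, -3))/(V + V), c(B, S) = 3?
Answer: -3151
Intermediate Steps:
Y(v, f) = -5 (Y(v, f) = -2 - 3 = -5)
L(V, k) = (-5 + k)/(2*V) (L(V, k) = (k - 5)/(V + V) = (-5 + k)/((2*V)) = (-5 + k)*(1/(2*V)) = (-5 + k)/(2*V))
6302*L(2, c(0, 4)) = 6302*((1/2)*(-5 + 3)/2) = 6302*((1/2)*(1/2)*(-2)) = 6302*(-1/2) = -3151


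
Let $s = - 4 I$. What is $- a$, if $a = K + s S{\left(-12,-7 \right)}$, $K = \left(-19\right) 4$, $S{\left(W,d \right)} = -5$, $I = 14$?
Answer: $-204$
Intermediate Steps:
$K = -76$
$s = -56$ ($s = \left(-4\right) 14 = -56$)
$a = 204$ ($a = -76 - -280 = -76 + 280 = 204$)
$- a = \left(-1\right) 204 = -204$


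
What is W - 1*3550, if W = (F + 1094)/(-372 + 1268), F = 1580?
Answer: -227009/64 ≈ -3547.0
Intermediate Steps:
W = 191/64 (W = (1580 + 1094)/(-372 + 1268) = 2674/896 = 2674*(1/896) = 191/64 ≈ 2.9844)
W - 1*3550 = 191/64 - 1*3550 = 191/64 - 3550 = -227009/64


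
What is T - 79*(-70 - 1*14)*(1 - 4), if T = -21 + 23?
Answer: -19906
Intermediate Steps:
T = 2
T - 79*(-70 - 1*14)*(1 - 4) = 2 - 79*(-70 - 1*14)*(1 - 4) = 2 - 79*(-70 - 14)*(-3) = 2 - (-6636)*(-3) = 2 - 79*252 = 2 - 19908 = -19906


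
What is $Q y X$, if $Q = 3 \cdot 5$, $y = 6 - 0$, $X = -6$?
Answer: $-540$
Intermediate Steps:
$y = 6$ ($y = 6 + 0 = 6$)
$Q = 15$
$Q y X = 15 \cdot 6 \left(-6\right) = 90 \left(-6\right) = -540$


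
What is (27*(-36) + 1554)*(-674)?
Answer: -392268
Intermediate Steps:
(27*(-36) + 1554)*(-674) = (-972 + 1554)*(-674) = 582*(-674) = -392268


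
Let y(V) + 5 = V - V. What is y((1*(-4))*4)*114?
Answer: -570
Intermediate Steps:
y(V) = -5 (y(V) = -5 + (V - V) = -5 + 0 = -5)
y((1*(-4))*4)*114 = -5*114 = -570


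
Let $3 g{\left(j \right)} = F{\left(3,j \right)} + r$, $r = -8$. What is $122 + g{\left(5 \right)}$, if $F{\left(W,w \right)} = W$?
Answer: $\frac{361}{3} \approx 120.33$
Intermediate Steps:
$g{\left(j \right)} = - \frac{5}{3}$ ($g{\left(j \right)} = \frac{3 - 8}{3} = \frac{1}{3} \left(-5\right) = - \frac{5}{3}$)
$122 + g{\left(5 \right)} = 122 - \frac{5}{3} = \frac{361}{3}$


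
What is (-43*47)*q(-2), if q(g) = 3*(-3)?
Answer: 18189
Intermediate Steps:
q(g) = -9
(-43*47)*q(-2) = -43*47*(-9) = -2021*(-9) = 18189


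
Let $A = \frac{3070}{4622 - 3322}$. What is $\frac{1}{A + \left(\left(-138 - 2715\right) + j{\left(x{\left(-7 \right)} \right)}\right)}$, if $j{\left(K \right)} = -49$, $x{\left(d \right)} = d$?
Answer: $- \frac{130}{376953} \approx -0.00034487$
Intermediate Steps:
$A = \frac{307}{130}$ ($A = \frac{3070}{1300} = 3070 \cdot \frac{1}{1300} = \frac{307}{130} \approx 2.3615$)
$\frac{1}{A + \left(\left(-138 - 2715\right) + j{\left(x{\left(-7 \right)} \right)}\right)} = \frac{1}{\frac{307}{130} - 2902} = \frac{1}{- \frac{376953}{130}} = - \frac{130}{376953}$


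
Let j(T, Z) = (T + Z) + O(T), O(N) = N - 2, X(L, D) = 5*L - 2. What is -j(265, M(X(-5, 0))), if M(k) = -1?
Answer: -527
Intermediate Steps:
X(L, D) = -2 + 5*L
O(N) = -2 + N
j(T, Z) = -2 + Z + 2*T (j(T, Z) = (T + Z) + (-2 + T) = -2 + Z + 2*T)
-j(265, M(X(-5, 0))) = -(-2 - 1 + 2*265) = -(-2 - 1 + 530) = -1*527 = -527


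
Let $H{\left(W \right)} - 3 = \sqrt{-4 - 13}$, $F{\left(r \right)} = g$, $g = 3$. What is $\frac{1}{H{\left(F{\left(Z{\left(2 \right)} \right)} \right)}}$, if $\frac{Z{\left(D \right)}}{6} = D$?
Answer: $\frac{3}{26} - \frac{i \sqrt{17}}{26} \approx 0.11538 - 0.15858 i$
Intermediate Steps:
$Z{\left(D \right)} = 6 D$
$F{\left(r \right)} = 3$
$H{\left(W \right)} = 3 + i \sqrt{17}$ ($H{\left(W \right)} = 3 + \sqrt{-4 - 13} = 3 + \sqrt{-17} = 3 + i \sqrt{17}$)
$\frac{1}{H{\left(F{\left(Z{\left(2 \right)} \right)} \right)}} = \frac{1}{3 + i \sqrt{17}}$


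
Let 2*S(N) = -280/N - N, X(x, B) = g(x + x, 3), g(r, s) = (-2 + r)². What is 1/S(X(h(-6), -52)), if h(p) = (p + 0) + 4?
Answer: -9/197 ≈ -0.045685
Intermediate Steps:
h(p) = 4 + p (h(p) = p + 4 = 4 + p)
X(x, B) = (-2 + 2*x)² (X(x, B) = (-2 + (x + x))² = (-2 + 2*x)²)
S(N) = -140/N - N/2 (S(N) = (-280/N - N)/2 = (-N - 280/N)/2 = -140/N - N/2)
1/S(X(h(-6), -52)) = 1/(-140*1/(4*(-1 + (4 - 6))²) - 2*(-1 + (4 - 6))²) = 1/(-140*1/(4*(-1 - 2)²) - 2*(-1 - 2)²) = 1/(-140/(4*(-3)²) - 2*(-3)²) = 1/(-140/(4*9) - 2*9) = 1/(-140/36 - ½*36) = 1/(-140*1/36 - 18) = 1/(-35/9 - 18) = 1/(-197/9) = -9/197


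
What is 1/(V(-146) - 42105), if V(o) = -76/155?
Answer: -155/6526351 ≈ -2.3750e-5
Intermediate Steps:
V(o) = -76/155 (V(o) = -76*1/155 = -76/155)
1/(V(-146) - 42105) = 1/(-76/155 - 42105) = 1/(-6526351/155) = -155/6526351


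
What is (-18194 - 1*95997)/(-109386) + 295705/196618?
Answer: 13699498292/5376814137 ≈ 2.5479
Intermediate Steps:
(-18194 - 1*95997)/(-109386) + 295705/196618 = (-18194 - 95997)*(-1/109386) + 295705*(1/196618) = -114191*(-1/109386) + 295705/196618 = 114191/109386 + 295705/196618 = 13699498292/5376814137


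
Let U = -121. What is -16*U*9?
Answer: 17424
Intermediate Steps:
-16*U*9 = -(-1936)*9 = -16*(-1089) = 17424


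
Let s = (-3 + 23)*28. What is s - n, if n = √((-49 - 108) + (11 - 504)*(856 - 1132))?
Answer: 560 - √135911 ≈ 191.34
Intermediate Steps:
n = √135911 (n = √(-157 - 493*(-276)) = √(-157 + 136068) = √135911 ≈ 368.66)
s = 560 (s = 20*28 = 560)
s - n = 560 - √135911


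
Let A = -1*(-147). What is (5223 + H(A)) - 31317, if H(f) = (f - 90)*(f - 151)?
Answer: -26322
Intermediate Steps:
A = 147
H(f) = (-151 + f)*(-90 + f) (H(f) = (-90 + f)*(-151 + f) = (-151 + f)*(-90 + f))
(5223 + H(A)) - 31317 = (5223 + (13590 + 147² - 241*147)) - 31317 = (5223 + (13590 + 21609 - 35427)) - 31317 = (5223 - 228) - 31317 = 4995 - 31317 = -26322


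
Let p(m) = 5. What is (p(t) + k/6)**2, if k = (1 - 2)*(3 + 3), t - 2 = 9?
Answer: 16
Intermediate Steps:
t = 11 (t = 2 + 9 = 11)
k = -6 (k = -1*6 = -6)
(p(t) + k/6)**2 = (5 - 6/6)**2 = (5 - 6*1/6)**2 = (5 - 1)**2 = 4**2 = 16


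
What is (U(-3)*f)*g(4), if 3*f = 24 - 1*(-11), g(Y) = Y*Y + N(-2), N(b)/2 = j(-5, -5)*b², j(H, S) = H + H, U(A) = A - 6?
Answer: 6720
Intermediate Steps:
U(A) = -6 + A
j(H, S) = 2*H
N(b) = -20*b² (N(b) = 2*((2*(-5))*b²) = 2*(-10*b²) = -20*b²)
g(Y) = -80 + Y² (g(Y) = Y*Y - 20*(-2)² = Y² - 20*4 = Y² - 80 = -80 + Y²)
f = 35/3 (f = (24 - 1*(-11))/3 = (24 + 11)/3 = (⅓)*35 = 35/3 ≈ 11.667)
(U(-3)*f)*g(4) = ((-6 - 3)*(35/3))*(-80 + 4²) = (-9*35/3)*(-80 + 16) = -105*(-64) = 6720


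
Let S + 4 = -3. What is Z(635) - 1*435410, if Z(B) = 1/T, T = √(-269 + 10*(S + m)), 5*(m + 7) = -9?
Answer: -435410 - I*√427/427 ≈ -4.3541e+5 - 0.048393*I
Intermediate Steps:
m = -44/5 (m = -7 + (⅕)*(-9) = -7 - 9/5 = -44/5 ≈ -8.8000)
S = -7 (S = -4 - 3 = -7)
T = I*√427 (T = √(-269 + 10*(-7 - 44/5)) = √(-269 + 10*(-79/5)) = √(-269 - 158) = √(-427) = I*√427 ≈ 20.664*I)
Z(B) = -I*√427/427 (Z(B) = 1/(I*√427) = -I*√427/427)
Z(635) - 1*435410 = -I*√427/427 - 1*435410 = -I*√427/427 - 435410 = -435410 - I*√427/427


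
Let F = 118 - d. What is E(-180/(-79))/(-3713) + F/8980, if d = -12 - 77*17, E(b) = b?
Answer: 420481153/2634076460 ≈ 0.15963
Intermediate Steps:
d = -1321 (d = -12 - 1309 = -1321)
F = 1439 (F = 118 - 1*(-1321) = 118 + 1321 = 1439)
E(-180/(-79))/(-3713) + F/8980 = -180/(-79)/(-3713) + 1439/8980 = -180*(-1/79)*(-1/3713) + 1439*(1/8980) = (180/79)*(-1/3713) + 1439/8980 = -180/293327 + 1439/8980 = 420481153/2634076460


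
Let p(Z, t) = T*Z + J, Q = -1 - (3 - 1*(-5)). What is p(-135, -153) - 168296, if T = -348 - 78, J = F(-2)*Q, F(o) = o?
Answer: -110768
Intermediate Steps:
Q = -9 (Q = -1 - (3 + 5) = -1 - 1*8 = -1 - 8 = -9)
J = 18 (J = -2*(-9) = 18)
T = -426
p(Z, t) = 18 - 426*Z (p(Z, t) = -426*Z + 18 = 18 - 426*Z)
p(-135, -153) - 168296 = (18 - 426*(-135)) - 168296 = (18 + 57510) - 168296 = 57528 - 168296 = -110768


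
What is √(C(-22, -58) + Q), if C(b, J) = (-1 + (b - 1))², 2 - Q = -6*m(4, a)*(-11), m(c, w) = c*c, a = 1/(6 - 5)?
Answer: I*√478 ≈ 21.863*I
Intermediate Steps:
a = 1 (a = 1/1 = 1)
m(c, w) = c²
Q = -1054 (Q = 2 - (-6*4²)*(-11) = 2 - (-6*16)*(-11) = 2 - (-96)*(-11) = 2 - 1*1056 = 2 - 1056 = -1054)
C(b, J) = (-2 + b)² (C(b, J) = (-1 + (-1 + b))² = (-2 + b)²)
√(C(-22, -58) + Q) = √((-2 - 22)² - 1054) = √((-24)² - 1054) = √(576 - 1054) = √(-478) = I*√478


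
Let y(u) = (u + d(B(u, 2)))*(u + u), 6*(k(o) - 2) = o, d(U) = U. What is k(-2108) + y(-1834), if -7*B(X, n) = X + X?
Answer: 14414192/3 ≈ 4.8047e+6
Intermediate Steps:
B(X, n) = -2*X/7 (B(X, n) = -(X + X)/7 = -2*X/7)
k(o) = 2 + o/6
y(u) = 10*u²/7 (y(u) = (u - 2*u/7)*(u + u) = (5*u/7)*(2*u) = 10*u²/7)
k(-2108) + y(-1834) = (2 + (⅙)*(-2108)) + (10/7)*(-1834)² = (2 - 1054/3) + (10/7)*3363556 = -1048/3 + 4805080 = 14414192/3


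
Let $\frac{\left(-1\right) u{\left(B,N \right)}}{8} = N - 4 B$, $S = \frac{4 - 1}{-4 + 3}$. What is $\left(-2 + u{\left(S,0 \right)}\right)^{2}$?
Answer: $9604$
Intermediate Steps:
$S = -3$ ($S = \frac{3}{-1} = 3 \left(-1\right) = -3$)
$u{\left(B,N \right)} = - 8 N + 32 B$ ($u{\left(B,N \right)} = - 8 \left(N - 4 B\right) = - 8 N + 32 B$)
$\left(-2 + u{\left(S,0 \right)}\right)^{2} = \left(-2 + \left(\left(-8\right) 0 + 32 \left(-3\right)\right)\right)^{2} = \left(-2 + \left(0 - 96\right)\right)^{2} = \left(-2 - 96\right)^{2} = \left(-98\right)^{2} = 9604$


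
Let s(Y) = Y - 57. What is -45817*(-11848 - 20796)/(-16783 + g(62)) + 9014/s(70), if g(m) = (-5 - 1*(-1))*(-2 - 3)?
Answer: -19292350242/217919 ≈ -88530.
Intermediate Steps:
g(m) = 20 (g(m) = (-5 + 1)*(-5) = -4*(-5) = 20)
s(Y) = -57 + Y
-45817*(-11848 - 20796)/(-16783 + g(62)) + 9014/s(70) = -45817*(-11848 - 20796)/(-16783 + 20) + 9014/(-57 + 70) = -45817/((-16763/(-32644))) + 9014/13 = -45817/((-16763*(-1/32644))) + 9014*(1/13) = -45817/16763/32644 + 9014/13 = -45817*32644/16763 + 9014/13 = -1495650148/16763 + 9014/13 = -19292350242/217919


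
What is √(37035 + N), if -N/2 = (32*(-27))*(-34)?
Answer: 3*I*√2413 ≈ 147.37*I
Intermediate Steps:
N = -58752 (N = -2*32*(-27)*(-34) = -(-1728)*(-34) = -2*29376 = -58752)
√(37035 + N) = √(37035 - 58752) = √(-21717) = 3*I*√2413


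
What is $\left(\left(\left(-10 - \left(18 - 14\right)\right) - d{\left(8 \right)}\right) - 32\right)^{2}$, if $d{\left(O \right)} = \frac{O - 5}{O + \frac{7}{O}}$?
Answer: $\frac{10824100}{5041} \approx 2147.2$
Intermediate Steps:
$d{\left(O \right)} = \frac{-5 + O}{O + \frac{7}{O}}$
$\left(\left(\left(-10 - \left(18 - 14\right)\right) - d{\left(8 \right)}\right) - 32\right)^{2} = \left(\left(\left(-10 - \left(18 - 14\right)\right) - \frac{8 \left(-5 + 8\right)}{7 + 8^{2}}\right) - 32\right)^{2} = \left(\left(\left(-10 - \left(18 - 14\right)\right) - 8 \frac{1}{7 + 64} \cdot 3\right) - 32\right)^{2} = \left(\left(\left(-10 - 4\right) - 8 \cdot \frac{1}{71} \cdot 3\right) - 32\right)^{2} = \left(\left(-14 - \frac{24}{71}\right) - 32\right)^{2} = \left(- \frac{1018}{71} - 32\right)^{2} = \left(- \frac{3290}{71}\right)^{2} = \frac{10824100}{5041}$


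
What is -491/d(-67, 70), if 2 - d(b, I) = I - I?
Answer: -491/2 ≈ -245.50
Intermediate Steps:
d(b, I) = 2 (d(b, I) = 2 - (I - I) = 2 - 1*0 = 2 + 0 = 2)
-491/d(-67, 70) = -491/2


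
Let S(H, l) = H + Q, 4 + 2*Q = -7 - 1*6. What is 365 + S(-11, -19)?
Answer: 691/2 ≈ 345.50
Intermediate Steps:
Q = -17/2 (Q = -2 + (-7 - 1*6)/2 = -2 + (-7 - 6)/2 = -2 + (½)*(-13) = -2 - 13/2 = -17/2 ≈ -8.5000)
S(H, l) = -17/2 + H (S(H, l) = H - 17/2 = -17/2 + H)
365 + S(-11, -19) = 365 + (-17/2 - 11) = 365 - 39/2 = 691/2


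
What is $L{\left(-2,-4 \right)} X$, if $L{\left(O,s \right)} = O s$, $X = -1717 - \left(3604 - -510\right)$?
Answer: $-46648$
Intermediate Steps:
$X = -5831$ ($X = -1717 - \left(3604 + 510\right) = -1717 - 4114 = -5831$)
$L{\left(-2,-4 \right)} X = \left(-2\right) \left(-4\right) \left(-5831\right) = 8 \left(-5831\right) = -46648$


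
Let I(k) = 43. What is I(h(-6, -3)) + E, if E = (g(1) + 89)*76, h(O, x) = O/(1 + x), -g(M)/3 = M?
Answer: 6579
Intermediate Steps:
g(M) = -3*M
E = 6536 (E = (-3*1 + 89)*76 = (-3 + 89)*76 = 86*76 = 6536)
I(h(-6, -3)) + E = 43 + 6536 = 6579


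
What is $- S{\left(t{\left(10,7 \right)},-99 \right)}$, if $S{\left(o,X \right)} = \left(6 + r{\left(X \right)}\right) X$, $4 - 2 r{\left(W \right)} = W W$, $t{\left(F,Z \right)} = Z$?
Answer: $- \frac{968715}{2} \approx -4.8436 \cdot 10^{5}$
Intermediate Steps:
$r{\left(W \right)} = 2 - \frac{W^{2}}{2}$ ($r{\left(W \right)} = 2 - \frac{W W}{2} = 2 - \frac{W^{2}}{2}$)
$S{\left(o,X \right)} = X \left(8 - \frac{X^{2}}{2}\right)$ ($S{\left(o,X \right)} = \left(6 - \left(-2 + \frac{X^{2}}{2}\right)\right) X = \left(8 - \frac{X^{2}}{2}\right) X = X \left(8 - \frac{X^{2}}{2}\right)$)
$- S{\left(t{\left(10,7 \right)},-99 \right)} = - \frac{\left(-99\right) \left(16 - \left(-99\right)^{2}\right)}{2} = - \frac{\left(-99\right) \left(16 - 9801\right)}{2} = - \frac{\left(-99\right) \left(-9785\right)}{2} = \left(-1\right) \frac{968715}{2} = - \frac{968715}{2}$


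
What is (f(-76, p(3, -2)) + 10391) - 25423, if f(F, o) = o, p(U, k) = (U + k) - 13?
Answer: -15044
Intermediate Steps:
p(U, k) = -13 + U + k
(f(-76, p(3, -2)) + 10391) - 25423 = ((-13 + 3 - 2) + 10391) - 25423 = (-12 + 10391) - 25423 = 10379 - 25423 = -15044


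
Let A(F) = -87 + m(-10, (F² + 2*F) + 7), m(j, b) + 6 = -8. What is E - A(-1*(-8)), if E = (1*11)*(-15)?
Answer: -64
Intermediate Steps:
m(j, b) = -14 (m(j, b) = -6 - 8 = -14)
A(F) = -101 (A(F) = -87 - 14 = -101)
E = -165 (E = 11*(-15) = -165)
E - A(-1*(-8)) = -165 - 1*(-101) = -165 + 101 = -64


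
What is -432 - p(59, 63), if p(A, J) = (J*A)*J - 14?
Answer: -234589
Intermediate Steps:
p(A, J) = -14 + A*J² (p(A, J) = (A*J)*J - 14 = A*J² - 14 = -14 + A*J²)
-432 - p(59, 63) = -432 - (-14 + 59*63²) = -432 - (-14 + 59*3969) = -432 - (-14 + 234171) = -432 - 1*234157 = -432 - 234157 = -234589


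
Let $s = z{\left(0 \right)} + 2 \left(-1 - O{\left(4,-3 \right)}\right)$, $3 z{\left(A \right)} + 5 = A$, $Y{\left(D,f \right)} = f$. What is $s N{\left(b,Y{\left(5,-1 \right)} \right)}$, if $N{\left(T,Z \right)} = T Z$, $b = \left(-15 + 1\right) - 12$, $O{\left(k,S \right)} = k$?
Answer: $- \frac{910}{3} \approx -303.33$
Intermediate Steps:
$b = -26$ ($b = -14 - 12 = -26$)
$z{\left(A \right)} = - \frac{5}{3} + \frac{A}{3}$
$s = - \frac{35}{3}$ ($s = \left(- \frac{5}{3} + \frac{1}{3} \cdot 0\right) + 2 \left(-1 - 4\right) = \left(- \frac{5}{3} + 0\right) + 2 \left(-1 - 4\right) = - \frac{5}{3} + 2 \left(-5\right) = - \frac{5}{3} - 10 = - \frac{35}{3} \approx -11.667$)
$s N{\left(b,Y{\left(5,-1 \right)} \right)} = - \frac{35 \left(\left(-26\right) \left(-1\right)\right)}{3} = \left(- \frac{35}{3}\right) 26 = - \frac{910}{3}$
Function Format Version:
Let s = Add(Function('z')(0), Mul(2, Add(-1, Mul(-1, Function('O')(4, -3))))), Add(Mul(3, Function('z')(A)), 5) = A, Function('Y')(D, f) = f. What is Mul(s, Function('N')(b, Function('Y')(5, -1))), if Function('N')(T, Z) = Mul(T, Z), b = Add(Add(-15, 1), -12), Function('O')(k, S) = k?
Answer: Rational(-910, 3) ≈ -303.33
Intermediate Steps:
b = -26 (b = Add(-14, -12) = -26)
Function('z')(A) = Add(Rational(-5, 3), Mul(Rational(1, 3), A))
s = Rational(-35, 3) (s = Add(Add(Rational(-5, 3), Mul(Rational(1, 3), 0)), Mul(2, Add(-1, Mul(-1, 4)))) = Add(Add(Rational(-5, 3), 0), Mul(2, Add(-1, -4))) = Add(Rational(-5, 3), Mul(2, -5)) = Add(Rational(-5, 3), -10) = Rational(-35, 3) ≈ -11.667)
Mul(s, Function('N')(b, Function('Y')(5, -1))) = Mul(Rational(-35, 3), Mul(-26, -1)) = Mul(Rational(-35, 3), 26) = Rational(-910, 3)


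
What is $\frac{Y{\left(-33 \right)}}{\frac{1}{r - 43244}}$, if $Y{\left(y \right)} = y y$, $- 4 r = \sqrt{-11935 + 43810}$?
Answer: $-47092716 - \frac{27225 \sqrt{51}}{4} \approx -4.7141 \cdot 10^{7}$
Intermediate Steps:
$r = - \frac{25 \sqrt{51}}{4}$ ($r = - \frac{\sqrt{-11935 + 43810}}{4} = - \frac{\sqrt{31875}}{4} = - \frac{25 \sqrt{51}}{4} \approx -44.634$)
$Y{\left(y \right)} = y^{2}$
$\frac{Y{\left(-33 \right)}}{\frac{1}{r - 43244}} = \frac{\left(-33\right)^{2}}{\frac{1}{- \frac{25 \sqrt{51}}{4} - 43244}} = \frac{1089}{\frac{1}{-43244 - \frac{25 \sqrt{51}}{4}}} = 1089 \left(-43244 - \frac{25 \sqrt{51}}{4}\right) = -47092716 - \frac{27225 \sqrt{51}}{4}$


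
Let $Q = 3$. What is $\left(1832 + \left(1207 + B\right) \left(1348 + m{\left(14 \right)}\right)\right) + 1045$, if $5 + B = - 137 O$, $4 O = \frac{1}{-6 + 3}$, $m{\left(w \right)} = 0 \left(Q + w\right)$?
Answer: $\frac{4915688}{3} \approx 1.6386 \cdot 10^{6}$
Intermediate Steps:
$m{\left(w \right)} = 0$ ($m{\left(w \right)} = 0 \left(3 + w\right) = 0$)
$O = - \frac{1}{12}$ ($O = \frac{1}{4 \left(-6 + 3\right)} = \frac{1}{4 \left(-3\right)} = \frac{1}{4} \left(- \frac{1}{3}\right) = - \frac{1}{12} \approx -0.083333$)
$B = \frac{77}{12}$ ($B = -5 - - \frac{137}{12} = -5 + \frac{137}{12} = \frac{77}{12} \approx 6.4167$)
$\left(1832 + \left(1207 + B\right) \left(1348 + m{\left(14 \right)}\right)\right) + 1045 = \left(1832 + \left(1207 + \frac{77}{12}\right) \left(1348 + 0\right)\right) + 1045 = \left(1832 + \frac{14561}{12} \cdot 1348\right) + 1045 = \left(1832 + \frac{4907057}{3}\right) + 1045 = \frac{4912553}{3} + 1045 = \frac{4915688}{3}$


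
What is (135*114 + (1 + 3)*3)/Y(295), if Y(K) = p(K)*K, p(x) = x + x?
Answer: 7701/87025 ≈ 0.088492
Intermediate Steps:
p(x) = 2*x
Y(K) = 2*K**2 (Y(K) = (2*K)*K = 2*K**2)
(135*114 + (1 + 3)*3)/Y(295) = (135*114 + (1 + 3)*3)/((2*295**2)) = (15390 + 4*3)/((2*87025)) = (15390 + 12)/174050 = 15402*(1/174050) = 7701/87025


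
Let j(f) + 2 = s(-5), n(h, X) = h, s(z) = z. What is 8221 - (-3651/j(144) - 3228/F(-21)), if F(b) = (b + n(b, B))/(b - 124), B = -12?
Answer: 131906/7 ≈ 18844.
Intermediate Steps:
j(f) = -7 (j(f) = -2 - 5 = -7)
F(b) = 2*b/(-124 + b) (F(b) = (b + b)/(b - 124) = (2*b)/(-124 + b) = 2*b/(-124 + b))
8221 - (-3651/j(144) - 3228/F(-21)) = 8221 - (-3651/(-7) - 3228/(2*(-21)/(-124 - 21))) = 8221 - (-3651*(-⅐) - 3228/(2*(-21)/(-145))) = 8221 - (3651/7 - 3228/(2*(-21)*(-1/145))) = 8221 - (3651/7 - 3228/42/145) = 8221 - (3651/7 - 3228*145/42) = 8221 - (3651/7 - 78010/7) = 8221 - 1*(-74359/7) = 8221 + 74359/7 = 131906/7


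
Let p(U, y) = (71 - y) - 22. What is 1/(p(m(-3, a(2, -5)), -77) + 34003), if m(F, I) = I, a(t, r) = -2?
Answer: 1/34129 ≈ 2.9301e-5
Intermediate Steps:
p(U, y) = 49 - y
1/(p(m(-3, a(2, -5)), -77) + 34003) = 1/((49 - 1*(-77)) + 34003) = 1/((49 + 77) + 34003) = 1/(126 + 34003) = 1/34129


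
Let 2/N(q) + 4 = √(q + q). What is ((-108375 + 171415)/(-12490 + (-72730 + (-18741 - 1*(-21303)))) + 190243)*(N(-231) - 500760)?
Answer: -940999490368585988/9877631 - 7862521427*I*√462/9877631 ≈ -9.5266e+10 - 17109.0*I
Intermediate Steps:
N(q) = 2/(-4 + √2*√q) (N(q) = 2/(-4 + √(q + q)) = 2/(-4 + √(2*q)) = 2/(-4 + √2*√q))
((-108375 + 171415)/(-12490 + (-72730 + (-18741 - 1*(-21303)))) + 190243)*(N(-231) - 500760) = ((-108375 + 171415)/(-12490 + (-72730 + (-18741 - 1*(-21303)))) + 190243)*(2/(-4 + √2*√(-231)) - 500760) = (63040/(-12490 + (-72730 + (-18741 + 21303))) + 190243)*(2/(-4 + √2*(I*√231)) - 500760) = (63040/(-12490 + (-72730 + 2562)) + 190243)*(2/(-4 + I*√462) - 500760) = (63040/(-12490 - 70168) + 190243)*(-500760 + 2/(-4 + I*√462)) = (63040/(-82658) + 190243)*(-500760 + 2/(-4 + I*√462)) = (63040*(-1/82658) + 190243)*(-500760 + 2/(-4 + I*√462)) = (-31520/41329 + 190243)*(-500760 + 2/(-4 + I*√462)) = 7862521427*(-500760 + 2/(-4 + I*√462))/41329 = -3937236229784520/41329 + 15725042854/(41329*(-4 + I*√462))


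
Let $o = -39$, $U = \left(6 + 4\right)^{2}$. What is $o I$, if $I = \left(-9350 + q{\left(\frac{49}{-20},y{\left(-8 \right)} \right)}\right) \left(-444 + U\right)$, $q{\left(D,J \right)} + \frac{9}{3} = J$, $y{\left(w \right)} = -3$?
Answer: $-125520096$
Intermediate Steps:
$q{\left(D,J \right)} = -3 + J$
$U = 100$ ($U = 10^{2} = 100$)
$I = 3218464$ ($I = \left(-9350 - 6\right) \left(-444 + 100\right) = \left(-9350 - 6\right) \left(-344\right) = \left(-9356\right) \left(-344\right) = 3218464$)
$o I = \left(-39\right) 3218464 = -125520096$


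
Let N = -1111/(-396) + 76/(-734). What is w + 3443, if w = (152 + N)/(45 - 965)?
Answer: 41847758797/12155040 ≈ 3442.8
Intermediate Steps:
N = 35699/13212 (N = -1111*(-1/396) + 76*(-1/734) = 101/36 - 38/367 = 35699/13212 ≈ 2.7020)
w = -2043923/12155040 (w = (152 + 35699/13212)/(45 - 965) = (2043923/13212)/(-920) = (2043923/13212)*(-1/920) = -2043923/12155040 ≈ -0.16815)
w + 3443 = -2043923/12155040 + 3443 = 41847758797/12155040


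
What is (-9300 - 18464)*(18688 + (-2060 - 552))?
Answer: -446334064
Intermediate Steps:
(-9300 - 18464)*(18688 + (-2060 - 552)) = -27764*(18688 - 2612) = -27764*16076 = -446334064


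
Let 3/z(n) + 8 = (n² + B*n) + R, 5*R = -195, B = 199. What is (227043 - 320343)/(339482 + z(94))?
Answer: -855094500/3111352531 ≈ -0.27483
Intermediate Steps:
R = -39 (R = (⅕)*(-195) = -39)
z(n) = 3/(-47 + n² + 199*n) (z(n) = 3/(-8 + ((n² + 199*n) - 39)) = 3/(-8 + (-39 + n² + 199*n)) = 3/(-47 + n² + 199*n))
(227043 - 320343)/(339482 + z(94)) = (227043 - 320343)/(339482 + 3/(-47 + 94² + 199*94)) = -93300/(339482 + 3/(-47 + 8836 + 18706)) = -93300/(339482 + 3/27495) = -93300/(339482 + 3*(1/27495)) = -93300/(339482 + 1/9165) = -93300/3111352531/9165 = -93300*9165/3111352531 = -855094500/3111352531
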